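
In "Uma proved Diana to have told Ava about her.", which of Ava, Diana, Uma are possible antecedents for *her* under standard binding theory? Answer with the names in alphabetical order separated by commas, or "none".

Uma

*her* is a pronoun; Principle B requires it to be free in its binding domain — the clause headed by 'told'.
— Ava: object of the clause headed by 'told'; c-commands the pronoun within its binding domain — blocked (Principle B).
— Diana: subject of the clause headed by 'told'; c-commands the pronoun within its binding domain — blocked (Principle B).
— Uma: subject of the matrix clause; c-commands the pronoun but lies outside its binding domain — allowed.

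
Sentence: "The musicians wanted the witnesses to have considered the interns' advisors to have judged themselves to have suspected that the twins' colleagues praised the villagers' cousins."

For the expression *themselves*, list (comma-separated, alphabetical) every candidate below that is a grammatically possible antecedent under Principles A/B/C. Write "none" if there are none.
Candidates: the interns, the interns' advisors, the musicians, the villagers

the interns' advisors

*themselves* is a reflexive; Principle A requires it to be bound within its binding domain — the clause headed by 'judged'.
— the interns: possessor inside the subject DP of the clause headed by 'judged'; does not c-command the reflexive — cannot bind it (Principle A).
— the interns' advisors: subject of the clause headed by 'judged'; c-commands the reflexive within its binding domain — allowed (Principle A).
— the musicians: subject of the matrix clause; c-commands the reflexive but lies outside its binding domain — cannot bind it (Principle A).
— the villagers: possessor inside the object DP of the clause headed by 'praised'; does not c-command the reflexive — cannot bind it (Principle A).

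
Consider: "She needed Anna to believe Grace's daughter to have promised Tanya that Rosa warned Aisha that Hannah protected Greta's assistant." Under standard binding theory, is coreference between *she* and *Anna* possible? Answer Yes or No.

No

*Anna* is an R-expression; Principle C requires it to be free (not bound by any c-commanding expression).
— she: subject of the matrix clause; the pronoun c-commands the R-expression — coreference blocked (Principle C).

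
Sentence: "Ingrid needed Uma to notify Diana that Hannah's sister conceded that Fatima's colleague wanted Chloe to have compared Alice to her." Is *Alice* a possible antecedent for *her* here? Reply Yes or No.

*her* is a pronoun; Principle B requires it to be free in its binding domain — the clause headed by 'compared'.
— Alice: object of the clause headed by 'compared'; c-commands the pronoun within its binding domain — blocked (Principle B).

No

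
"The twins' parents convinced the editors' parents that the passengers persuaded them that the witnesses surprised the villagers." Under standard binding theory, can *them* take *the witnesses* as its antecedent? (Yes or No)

*them* is a pronoun; Principle B requires it to be free in its binding domain — the clause headed by 'persuaded'.
— the witnesses: subject of the clause headed by 'surprised'; is c-commanded by the pronoun; coreference would bind this R-expression — blocked (Principle C).

No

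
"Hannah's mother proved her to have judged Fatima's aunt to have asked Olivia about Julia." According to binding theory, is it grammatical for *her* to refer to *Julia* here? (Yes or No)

No

*Julia* is an R-expression; Principle C requires it to be free (not bound by any c-commanding expression).
— her: subject of the clause headed by 'judged'; the pronoun c-commands the R-expression — coreference blocked (Principle C).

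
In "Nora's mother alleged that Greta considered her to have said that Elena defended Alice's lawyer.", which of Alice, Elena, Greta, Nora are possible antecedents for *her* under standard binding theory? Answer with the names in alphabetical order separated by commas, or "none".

*her* is a pronoun; Principle B requires it to be free in its binding domain — the clause headed by 'considered'.
— Alice: possessor inside the object DP of the clause headed by 'defended'; is c-commanded by the pronoun; coreference would bind this R-expression — blocked (Principle C).
— Elena: subject of the clause headed by 'defended'; is c-commanded by the pronoun; coreference would bind this R-expression — blocked (Principle C).
— Greta: subject of the clause headed by 'considered'; c-commands the pronoun within its binding domain — blocked (Principle B).
— Nora: possessor inside the subject DP of the matrix clause; does not c-command the pronoun — Principle B does not apply; allowed.

Nora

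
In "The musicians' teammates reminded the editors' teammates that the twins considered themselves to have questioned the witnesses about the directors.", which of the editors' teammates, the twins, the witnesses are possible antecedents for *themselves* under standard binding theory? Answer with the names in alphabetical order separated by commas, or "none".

the twins

*themselves* is a reflexive; Principle A requires it to be bound within its binding domain — the clause headed by 'considered'.
— the editors' teammates: object of the matrix clause; c-commands the reflexive but lies outside its binding domain — cannot bind it (Principle A).
— the twins: subject of the clause headed by 'considered'; c-commands the reflexive within its binding domain — allowed (Principle A).
— the witnesses: object of the clause headed by 'questioned'; does not c-command the reflexive — cannot bind it (Principle A).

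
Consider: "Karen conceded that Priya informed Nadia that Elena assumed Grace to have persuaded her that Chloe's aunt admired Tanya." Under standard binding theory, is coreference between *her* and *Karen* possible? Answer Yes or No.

*Karen* is an R-expression; Principle C requires it to be free (not bound by any c-commanding expression).
— her: object of the clause headed by 'persuaded'; the pronoun does not c-command the R-expression — coreference allowed.

Yes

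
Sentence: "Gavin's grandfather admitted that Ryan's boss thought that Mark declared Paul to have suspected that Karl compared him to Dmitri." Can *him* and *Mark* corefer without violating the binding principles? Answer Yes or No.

*Mark* is an R-expression; Principle C requires it to be free (not bound by any c-commanding expression).
— him: object of the clause headed by 'compared'; the pronoun does not c-command the R-expression — coreference allowed.

Yes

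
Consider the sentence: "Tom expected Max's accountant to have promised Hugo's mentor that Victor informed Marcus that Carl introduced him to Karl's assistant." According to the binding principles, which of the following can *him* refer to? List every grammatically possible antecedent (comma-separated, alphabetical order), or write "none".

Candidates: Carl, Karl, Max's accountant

*him* is a pronoun; Principle B requires it to be free in its binding domain — the clause headed by 'introduced'.
— Carl: subject of the clause headed by 'introduced'; c-commands the pronoun within its binding domain — blocked (Principle B).
— Karl: possessor inside the second object DP of the clause headed by 'introduced'; is c-commanded by the pronoun; coreference would bind this R-expression — blocked (Principle C).
— Max's accountant: subject of the clause headed by 'promised'; c-commands the pronoun but lies outside its binding domain — allowed.

Max's accountant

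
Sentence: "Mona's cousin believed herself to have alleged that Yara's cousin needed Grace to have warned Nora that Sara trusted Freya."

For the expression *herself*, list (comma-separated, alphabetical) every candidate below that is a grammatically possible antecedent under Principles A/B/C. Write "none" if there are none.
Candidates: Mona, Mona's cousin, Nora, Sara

*herself* is a reflexive; Principle A requires it to be bound within its binding domain — the matrix clause.
— Mona: possessor inside the subject DP of the matrix clause; does not c-command the reflexive — cannot bind it (Principle A).
— Mona's cousin: subject of the matrix clause; c-commands the reflexive within its binding domain — allowed (Principle A).
— Nora: object of the clause headed by 'warned'; does not c-command the reflexive — cannot bind it (Principle A).
— Sara: subject of the clause headed by 'trusted'; does not c-command the reflexive — cannot bind it (Principle A).

Mona's cousin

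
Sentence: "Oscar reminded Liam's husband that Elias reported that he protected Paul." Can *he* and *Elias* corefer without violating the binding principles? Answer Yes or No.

Yes

*Elias* is an R-expression; Principle C requires it to be free (not bound by any c-commanding expression).
— he: subject of the clause headed by 'protected'; the pronoun does not c-command the R-expression — coreference allowed.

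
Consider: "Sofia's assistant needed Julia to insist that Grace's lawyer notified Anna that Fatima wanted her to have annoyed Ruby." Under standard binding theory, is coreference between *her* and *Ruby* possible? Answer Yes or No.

*Ruby* is an R-expression; Principle C requires it to be free (not bound by any c-commanding expression).
— her: subject of the clause headed by 'annoyed'; the pronoun c-commands the R-expression — coreference blocked (Principle C).

No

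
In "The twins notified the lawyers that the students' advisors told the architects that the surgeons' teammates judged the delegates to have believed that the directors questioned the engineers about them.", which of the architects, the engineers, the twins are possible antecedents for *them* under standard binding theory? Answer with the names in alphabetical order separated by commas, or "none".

the architects, the twins

*them* is a pronoun; Principle B requires it to be free in its binding domain — the clause headed by 'questioned'.
— the architects: object of the clause headed by 'told'; c-commands the pronoun but lies outside its binding domain — allowed.
— the engineers: object of the clause headed by 'questioned'; c-commands the pronoun within its binding domain — blocked (Principle B).
— the twins: subject of the matrix clause; c-commands the pronoun but lies outside its binding domain — allowed.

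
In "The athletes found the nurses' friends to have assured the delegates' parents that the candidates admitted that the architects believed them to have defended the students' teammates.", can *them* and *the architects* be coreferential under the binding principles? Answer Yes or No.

*the architects* is an R-expression; Principle C requires it to be free (not bound by any c-commanding expression).
— them: subject of the clause headed by 'defended'; the R-expression locally c-commands the pronoun — coreference blocked (Principle B on the pronoun).

No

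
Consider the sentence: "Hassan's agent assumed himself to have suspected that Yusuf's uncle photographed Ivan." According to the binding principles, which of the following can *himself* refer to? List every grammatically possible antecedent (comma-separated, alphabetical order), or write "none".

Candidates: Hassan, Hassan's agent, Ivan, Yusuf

Hassan's agent

*himself* is a reflexive; Principle A requires it to be bound within its binding domain — the matrix clause.
— Hassan: possessor inside the subject DP of the matrix clause; does not c-command the reflexive — cannot bind it (Principle A).
— Hassan's agent: subject of the matrix clause; c-commands the reflexive within its binding domain — allowed (Principle A).
— Ivan: object of the clause headed by 'photographed'; does not c-command the reflexive — cannot bind it (Principle A).
— Yusuf: possessor inside the subject DP of the clause headed by 'photographed'; does not c-command the reflexive — cannot bind it (Principle A).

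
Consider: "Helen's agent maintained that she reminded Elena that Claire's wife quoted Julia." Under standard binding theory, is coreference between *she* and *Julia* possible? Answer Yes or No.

*Julia* is an R-expression; Principle C requires it to be free (not bound by any c-commanding expression).
— she: subject of the clause headed by 'reminded'; the pronoun c-commands the R-expression — coreference blocked (Principle C).

No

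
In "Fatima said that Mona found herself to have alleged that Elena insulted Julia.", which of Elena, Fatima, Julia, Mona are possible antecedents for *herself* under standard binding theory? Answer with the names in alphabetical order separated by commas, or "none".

*herself* is a reflexive; Principle A requires it to be bound within its binding domain — the clause headed by 'found'.
— Elena: subject of the clause headed by 'insulted'; does not c-command the reflexive — cannot bind it (Principle A).
— Fatima: subject of the matrix clause; c-commands the reflexive but lies outside its binding domain — cannot bind it (Principle A).
— Julia: object of the clause headed by 'insulted'; does not c-command the reflexive — cannot bind it (Principle A).
— Mona: subject of the clause headed by 'found'; c-commands the reflexive within its binding domain — allowed (Principle A).

Mona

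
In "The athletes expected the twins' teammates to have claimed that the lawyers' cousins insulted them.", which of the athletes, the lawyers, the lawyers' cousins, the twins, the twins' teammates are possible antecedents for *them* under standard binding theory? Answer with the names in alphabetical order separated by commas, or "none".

the athletes, the lawyers, the twins, the twins' teammates

*them* is a pronoun; Principle B requires it to be free in its binding domain — the clause headed by 'insulted'.
— the athletes: subject of the matrix clause; c-commands the pronoun but lies outside its binding domain — allowed.
— the lawyers: possessor inside the subject DP of the clause headed by 'insulted'; does not c-command the pronoun — Principle B does not apply; allowed.
— the lawyers' cousins: subject of the clause headed by 'insulted'; c-commands the pronoun within its binding domain — blocked (Principle B).
— the twins: possessor inside the subject DP of the clause headed by 'claimed'; does not c-command the pronoun — Principle B does not apply; allowed.
— the twins' teammates: subject of the clause headed by 'claimed'; c-commands the pronoun but lies outside its binding domain — allowed.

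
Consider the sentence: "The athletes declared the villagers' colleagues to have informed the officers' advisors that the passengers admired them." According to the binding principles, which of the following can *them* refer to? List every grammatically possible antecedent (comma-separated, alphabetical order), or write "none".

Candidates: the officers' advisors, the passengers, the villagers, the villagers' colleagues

the officers' advisors, the villagers, the villagers' colleagues

*them* is a pronoun; Principle B requires it to be free in its binding domain — the clause headed by 'admired'.
— the officers' advisors: object of the clause headed by 'informed'; c-commands the pronoun but lies outside its binding domain — allowed.
— the passengers: subject of the clause headed by 'admired'; c-commands the pronoun within its binding domain — blocked (Principle B).
— the villagers: possessor inside the subject DP of the clause headed by 'informed'; does not c-command the pronoun — Principle B does not apply; allowed.
— the villagers' colleagues: subject of the clause headed by 'informed'; c-commands the pronoun but lies outside its binding domain — allowed.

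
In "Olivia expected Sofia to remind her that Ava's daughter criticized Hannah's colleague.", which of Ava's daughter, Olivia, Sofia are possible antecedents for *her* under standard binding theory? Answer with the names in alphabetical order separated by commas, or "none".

*her* is a pronoun; Principle B requires it to be free in its binding domain — the clause headed by 'remind'.
— Ava's daughter: subject of the clause headed by 'criticized'; is c-commanded by the pronoun; coreference would bind this R-expression — blocked (Principle C).
— Olivia: subject of the matrix clause; c-commands the pronoun but lies outside its binding domain — allowed.
— Sofia: subject of the clause headed by 'remind'; c-commands the pronoun within its binding domain — blocked (Principle B).

Olivia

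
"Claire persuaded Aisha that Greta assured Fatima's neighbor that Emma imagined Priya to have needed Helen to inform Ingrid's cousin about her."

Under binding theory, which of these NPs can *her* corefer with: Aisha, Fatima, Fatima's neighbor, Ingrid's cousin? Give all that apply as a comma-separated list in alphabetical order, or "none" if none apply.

Aisha, Fatima, Fatima's neighbor

*her* is a pronoun; Principle B requires it to be free in its binding domain — the clause headed by 'inform'.
— Aisha: object of the matrix clause; c-commands the pronoun but lies outside its binding domain — allowed.
— Fatima: possessor inside the object DP of the clause headed by 'assured'; does not c-command the pronoun — Principle B does not apply; allowed.
— Fatima's neighbor: object of the clause headed by 'assured'; c-commands the pronoun but lies outside its binding domain — allowed.
— Ingrid's cousin: object of the clause headed by 'inform'; c-commands the pronoun within its binding domain — blocked (Principle B).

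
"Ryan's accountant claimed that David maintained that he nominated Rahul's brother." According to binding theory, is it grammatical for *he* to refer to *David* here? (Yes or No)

Yes

*David* is an R-expression; Principle C requires it to be free (not bound by any c-commanding expression).
— he: subject of the clause headed by 'nominated'; the pronoun does not c-command the R-expression — coreference allowed.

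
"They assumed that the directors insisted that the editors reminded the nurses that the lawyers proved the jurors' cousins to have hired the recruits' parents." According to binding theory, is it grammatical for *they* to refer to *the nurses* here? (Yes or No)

No

*the nurses* is an R-expression; Principle C requires it to be free (not bound by any c-commanding expression).
— they: subject of the matrix clause; the pronoun c-commands the R-expression — coreference blocked (Principle C).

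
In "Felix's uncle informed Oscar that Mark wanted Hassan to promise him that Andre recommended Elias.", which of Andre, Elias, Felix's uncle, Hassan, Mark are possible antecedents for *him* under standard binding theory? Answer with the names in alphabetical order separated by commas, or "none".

Felix's uncle, Mark

*him* is a pronoun; Principle B requires it to be free in its binding domain — the clause headed by 'promise'.
— Andre: subject of the clause headed by 'recommended'; is c-commanded by the pronoun; coreference would bind this R-expression — blocked (Principle C).
— Elias: object of the clause headed by 'recommended'; is c-commanded by the pronoun; coreference would bind this R-expression — blocked (Principle C).
— Felix's uncle: subject of the matrix clause; c-commands the pronoun but lies outside its binding domain — allowed.
— Hassan: subject of the clause headed by 'promise'; c-commands the pronoun within its binding domain — blocked (Principle B).
— Mark: subject of the clause headed by 'wanted'; c-commands the pronoun but lies outside its binding domain — allowed.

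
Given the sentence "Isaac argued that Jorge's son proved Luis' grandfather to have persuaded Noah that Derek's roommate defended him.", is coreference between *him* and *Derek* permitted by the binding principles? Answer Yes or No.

Yes

*him* is a pronoun; Principle B requires it to be free in its binding domain — the clause headed by 'defended'.
— Derek: possessor inside the subject DP of the clause headed by 'defended'; does not c-command the pronoun — Principle B does not apply; allowed.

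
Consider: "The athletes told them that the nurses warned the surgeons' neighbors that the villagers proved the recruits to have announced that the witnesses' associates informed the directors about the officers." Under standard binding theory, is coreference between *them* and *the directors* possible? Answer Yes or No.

*the directors* is an R-expression; Principle C requires it to be free (not bound by any c-commanding expression).
— them: object of the matrix clause; the pronoun c-commands the R-expression — coreference blocked (Principle C).

No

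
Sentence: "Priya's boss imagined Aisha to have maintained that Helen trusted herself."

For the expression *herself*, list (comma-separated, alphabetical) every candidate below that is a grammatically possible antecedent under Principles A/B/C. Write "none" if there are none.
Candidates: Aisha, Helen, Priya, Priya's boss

Helen

*herself* is a reflexive; Principle A requires it to be bound within its binding domain — the clause headed by 'trusted'.
— Aisha: subject of the clause headed by 'maintained'; c-commands the reflexive but lies outside its binding domain — cannot bind it (Principle A).
— Helen: subject of the clause headed by 'trusted'; c-commands the reflexive within its binding domain — allowed (Principle A).
— Priya: possessor inside the subject DP of the matrix clause; does not c-command the reflexive — cannot bind it (Principle A).
— Priya's boss: subject of the matrix clause; c-commands the reflexive but lies outside its binding domain — cannot bind it (Principle A).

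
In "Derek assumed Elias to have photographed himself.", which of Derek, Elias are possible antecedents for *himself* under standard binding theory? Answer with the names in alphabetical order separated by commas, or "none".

*himself* is a reflexive; Principle A requires it to be bound within its binding domain — the clause headed by 'photographed'.
— Derek: subject of the matrix clause; c-commands the reflexive but lies outside its binding domain — cannot bind it (Principle A).
— Elias: subject of the clause headed by 'photographed'; c-commands the reflexive within its binding domain — allowed (Principle A).

Elias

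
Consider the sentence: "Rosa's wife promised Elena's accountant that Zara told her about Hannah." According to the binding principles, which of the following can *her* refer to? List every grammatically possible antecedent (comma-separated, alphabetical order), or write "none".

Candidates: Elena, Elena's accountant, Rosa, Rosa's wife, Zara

Elena, Elena's accountant, Rosa, Rosa's wife

*her* is a pronoun; Principle B requires it to be free in its binding domain — the clause headed by 'told'.
— Elena: possessor inside the object DP of the matrix clause; does not c-command the pronoun — Principle B does not apply; allowed.
— Elena's accountant: object of the matrix clause; c-commands the pronoun but lies outside its binding domain — allowed.
— Rosa: possessor inside the subject DP of the matrix clause; does not c-command the pronoun — Principle B does not apply; allowed.
— Rosa's wife: subject of the matrix clause; c-commands the pronoun but lies outside its binding domain — allowed.
— Zara: subject of the clause headed by 'told'; c-commands the pronoun within its binding domain — blocked (Principle B).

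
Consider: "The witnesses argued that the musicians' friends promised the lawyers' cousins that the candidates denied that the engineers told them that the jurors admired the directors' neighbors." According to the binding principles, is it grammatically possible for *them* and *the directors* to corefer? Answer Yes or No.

No

*them* is a pronoun; Principle B requires it to be free in its binding domain — the clause headed by 'told'.
— the directors: possessor inside the object DP of the clause headed by 'admired'; is c-commanded by the pronoun; coreference would bind this R-expression — blocked (Principle C).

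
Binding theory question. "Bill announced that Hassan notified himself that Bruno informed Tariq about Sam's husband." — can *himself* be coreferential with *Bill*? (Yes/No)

*himself* is a reflexive; Principle A requires it to be bound within its binding domain — the clause headed by 'notified'.
— Bill: subject of the matrix clause; c-commands the reflexive but lies outside its binding domain — cannot bind it (Principle A).

No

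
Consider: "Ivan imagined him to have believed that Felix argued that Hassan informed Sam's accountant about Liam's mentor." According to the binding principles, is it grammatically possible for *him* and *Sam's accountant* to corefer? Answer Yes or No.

No

*him* is a pronoun; Principle B requires it to be free in its binding domain — the matrix clause.
— Sam's accountant: object of the clause headed by 'informed'; is c-commanded by the pronoun; coreference would bind this R-expression — blocked (Principle C).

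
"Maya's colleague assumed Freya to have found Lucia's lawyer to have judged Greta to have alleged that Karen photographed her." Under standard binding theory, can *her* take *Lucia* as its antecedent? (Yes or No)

*her* is a pronoun; Principle B requires it to be free in its binding domain — the clause headed by 'photographed'.
— Lucia: possessor inside the subject DP of the clause headed by 'judged'; does not c-command the pronoun — Principle B does not apply; allowed.

Yes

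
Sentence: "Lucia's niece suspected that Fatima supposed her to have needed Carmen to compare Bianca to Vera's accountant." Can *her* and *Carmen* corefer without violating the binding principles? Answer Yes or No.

*Carmen* is an R-expression; Principle C requires it to be free (not bound by any c-commanding expression).
— her: subject of the clause headed by 'needed'; the pronoun c-commands the R-expression — coreference blocked (Principle C).

No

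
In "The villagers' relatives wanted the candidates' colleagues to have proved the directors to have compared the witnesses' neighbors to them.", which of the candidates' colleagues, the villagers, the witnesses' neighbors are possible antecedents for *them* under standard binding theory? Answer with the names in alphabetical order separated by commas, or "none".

*them* is a pronoun; Principle B requires it to be free in its binding domain — the clause headed by 'compared'.
— the candidates' colleagues: subject of the clause headed by 'proved'; c-commands the pronoun but lies outside its binding domain — allowed.
— the villagers: possessor inside the subject DP of the matrix clause; does not c-command the pronoun — Principle B does not apply; allowed.
— the witnesses' neighbors: object of the clause headed by 'compared'; c-commands the pronoun within its binding domain — blocked (Principle B).

the candidates' colleagues, the villagers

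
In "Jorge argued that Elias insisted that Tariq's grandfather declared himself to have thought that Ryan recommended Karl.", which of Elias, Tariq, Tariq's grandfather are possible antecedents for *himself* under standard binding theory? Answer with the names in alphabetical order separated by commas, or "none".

Tariq's grandfather

*himself* is a reflexive; Principle A requires it to be bound within its binding domain — the clause headed by 'declared'.
— Elias: subject of the clause headed by 'insisted'; c-commands the reflexive but lies outside its binding domain — cannot bind it (Principle A).
— Tariq: possessor inside the subject DP of the clause headed by 'declared'; does not c-command the reflexive — cannot bind it (Principle A).
— Tariq's grandfather: subject of the clause headed by 'declared'; c-commands the reflexive within its binding domain — allowed (Principle A).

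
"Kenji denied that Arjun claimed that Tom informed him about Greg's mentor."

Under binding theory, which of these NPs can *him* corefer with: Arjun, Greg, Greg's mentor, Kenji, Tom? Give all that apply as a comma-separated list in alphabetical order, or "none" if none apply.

*him* is a pronoun; Principle B requires it to be free in its binding domain — the clause headed by 'informed'.
— Arjun: subject of the clause headed by 'claimed'; c-commands the pronoun but lies outside its binding domain — allowed.
— Greg: possessor inside the second object DP of the clause headed by 'informed'; is c-commanded by the pronoun; coreference would bind this R-expression — blocked (Principle C).
— Greg's mentor: second object of the clause headed by 'informed'; is c-commanded by the pronoun; coreference would bind this R-expression — blocked (Principle C).
— Kenji: subject of the matrix clause; c-commands the pronoun but lies outside its binding domain — allowed.
— Tom: subject of the clause headed by 'informed'; c-commands the pronoun within its binding domain — blocked (Principle B).

Arjun, Kenji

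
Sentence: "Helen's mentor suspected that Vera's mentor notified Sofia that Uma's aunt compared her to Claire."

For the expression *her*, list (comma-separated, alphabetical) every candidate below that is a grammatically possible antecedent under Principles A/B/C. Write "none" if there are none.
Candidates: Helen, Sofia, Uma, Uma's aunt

Helen, Sofia, Uma

*her* is a pronoun; Principle B requires it to be free in its binding domain — the clause headed by 'compared'.
— Helen: possessor inside the subject DP of the matrix clause; does not c-command the pronoun — Principle B does not apply; allowed.
— Sofia: object of the clause headed by 'notified'; c-commands the pronoun but lies outside its binding domain — allowed.
— Uma: possessor inside the subject DP of the clause headed by 'compared'; does not c-command the pronoun — Principle B does not apply; allowed.
— Uma's aunt: subject of the clause headed by 'compared'; c-commands the pronoun within its binding domain — blocked (Principle B).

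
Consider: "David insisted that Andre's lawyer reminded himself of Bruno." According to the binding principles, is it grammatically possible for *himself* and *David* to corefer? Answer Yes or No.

*himself* is a reflexive; Principle A requires it to be bound within its binding domain — the clause headed by 'reminded'.
— David: subject of the matrix clause; c-commands the reflexive but lies outside its binding domain — cannot bind it (Principle A).

No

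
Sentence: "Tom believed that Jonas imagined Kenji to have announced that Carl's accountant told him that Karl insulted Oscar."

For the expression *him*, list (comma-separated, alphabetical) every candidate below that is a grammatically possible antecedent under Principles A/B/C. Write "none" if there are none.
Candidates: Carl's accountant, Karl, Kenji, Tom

Kenji, Tom

*him* is a pronoun; Principle B requires it to be free in its binding domain — the clause headed by 'told'.
— Carl's accountant: subject of the clause headed by 'told'; c-commands the pronoun within its binding domain — blocked (Principle B).
— Karl: subject of the clause headed by 'insulted'; is c-commanded by the pronoun; coreference would bind this R-expression — blocked (Principle C).
— Kenji: subject of the clause headed by 'announced'; c-commands the pronoun but lies outside its binding domain — allowed.
— Tom: subject of the matrix clause; c-commands the pronoun but lies outside its binding domain — allowed.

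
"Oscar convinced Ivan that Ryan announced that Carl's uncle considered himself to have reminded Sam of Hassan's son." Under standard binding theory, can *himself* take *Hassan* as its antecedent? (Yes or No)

No

*himself* is a reflexive; Principle A requires it to be bound within its binding domain — the clause headed by 'considered'.
— Hassan: possessor inside the second object DP of the clause headed by 'reminded'; does not c-command the reflexive — cannot bind it (Principle A).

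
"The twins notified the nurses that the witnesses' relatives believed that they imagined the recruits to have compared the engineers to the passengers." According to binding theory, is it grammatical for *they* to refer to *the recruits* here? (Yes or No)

No

*the recruits* is an R-expression; Principle C requires it to be free (not bound by any c-commanding expression).
— they: subject of the clause headed by 'imagined'; the pronoun c-commands the R-expression — coreference blocked (Principle C).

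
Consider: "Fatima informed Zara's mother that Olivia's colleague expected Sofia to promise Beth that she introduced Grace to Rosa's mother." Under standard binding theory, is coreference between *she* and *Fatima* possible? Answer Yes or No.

Yes

*Fatima* is an R-expression; Principle C requires it to be free (not bound by any c-commanding expression).
— she: subject of the clause headed by 'introduced'; the pronoun does not c-command the R-expression — coreference allowed.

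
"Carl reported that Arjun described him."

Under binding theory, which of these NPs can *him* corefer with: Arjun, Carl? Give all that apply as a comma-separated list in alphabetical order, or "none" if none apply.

*him* is a pronoun; Principle B requires it to be free in its binding domain — the clause headed by 'described'.
— Arjun: subject of the clause headed by 'described'; c-commands the pronoun within its binding domain — blocked (Principle B).
— Carl: subject of the matrix clause; c-commands the pronoun but lies outside its binding domain — allowed.

Carl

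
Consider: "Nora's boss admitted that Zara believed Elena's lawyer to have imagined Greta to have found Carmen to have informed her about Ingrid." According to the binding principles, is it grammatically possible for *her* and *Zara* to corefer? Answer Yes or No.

*her* is a pronoun; Principle B requires it to be free in its binding domain — the clause headed by 'informed'.
— Zara: subject of the clause headed by 'believed'; c-commands the pronoun but lies outside its binding domain — allowed.

Yes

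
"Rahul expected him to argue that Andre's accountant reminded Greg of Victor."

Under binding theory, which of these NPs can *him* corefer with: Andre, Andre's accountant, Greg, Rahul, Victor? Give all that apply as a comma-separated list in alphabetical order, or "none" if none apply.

none

*him* is a pronoun; Principle B requires it to be free in its binding domain — the matrix clause.
— Andre: possessor inside the subject DP of the clause headed by 'reminded'; is c-commanded by the pronoun; coreference would bind this R-expression — blocked (Principle C).
— Andre's accountant: subject of the clause headed by 'reminded'; is c-commanded by the pronoun; coreference would bind this R-expression — blocked (Principle C).
— Greg: object of the clause headed by 'reminded'; is c-commanded by the pronoun; coreference would bind this R-expression — blocked (Principle C).
— Rahul: subject of the matrix clause; c-commands the pronoun within its binding domain — blocked (Principle B).
— Victor: second object of the clause headed by 'reminded'; is c-commanded by the pronoun; coreference would bind this R-expression — blocked (Principle C).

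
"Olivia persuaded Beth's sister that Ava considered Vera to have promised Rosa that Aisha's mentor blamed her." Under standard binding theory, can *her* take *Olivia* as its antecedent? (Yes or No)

Yes

*her* is a pronoun; Principle B requires it to be free in its binding domain — the clause headed by 'blamed'.
— Olivia: subject of the matrix clause; c-commands the pronoun but lies outside its binding domain — allowed.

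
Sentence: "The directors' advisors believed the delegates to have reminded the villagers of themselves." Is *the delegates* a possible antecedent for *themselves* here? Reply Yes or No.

Yes

*themselves* is a reflexive; Principle A requires it to be bound within its binding domain — the clause headed by 'reminded'.
— the delegates: subject of the clause headed by 'reminded'; c-commands the reflexive within its binding domain — allowed (Principle A).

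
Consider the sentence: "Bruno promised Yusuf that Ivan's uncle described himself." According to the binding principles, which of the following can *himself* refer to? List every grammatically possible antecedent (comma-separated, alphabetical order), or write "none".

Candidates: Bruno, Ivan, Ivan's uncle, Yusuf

Ivan's uncle

*himself* is a reflexive; Principle A requires it to be bound within its binding domain — the clause headed by 'described'.
— Bruno: subject of the matrix clause; c-commands the reflexive but lies outside its binding domain — cannot bind it (Principle A).
— Ivan: possessor inside the subject DP of the clause headed by 'described'; does not c-command the reflexive — cannot bind it (Principle A).
— Ivan's uncle: subject of the clause headed by 'described'; c-commands the reflexive within its binding domain — allowed (Principle A).
— Yusuf: object of the matrix clause; c-commands the reflexive but lies outside its binding domain — cannot bind it (Principle A).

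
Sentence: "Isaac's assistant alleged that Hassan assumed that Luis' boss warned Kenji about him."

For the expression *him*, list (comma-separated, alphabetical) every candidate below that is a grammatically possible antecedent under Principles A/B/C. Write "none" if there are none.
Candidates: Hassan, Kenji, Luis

*him* is a pronoun; Principle B requires it to be free in its binding domain — the clause headed by 'warned'.
— Hassan: subject of the clause headed by 'assumed'; c-commands the pronoun but lies outside its binding domain — allowed.
— Kenji: object of the clause headed by 'warned'; c-commands the pronoun within its binding domain — blocked (Principle B).
— Luis: possessor inside the subject DP of the clause headed by 'warned'; does not c-command the pronoun — Principle B does not apply; allowed.

Hassan, Luis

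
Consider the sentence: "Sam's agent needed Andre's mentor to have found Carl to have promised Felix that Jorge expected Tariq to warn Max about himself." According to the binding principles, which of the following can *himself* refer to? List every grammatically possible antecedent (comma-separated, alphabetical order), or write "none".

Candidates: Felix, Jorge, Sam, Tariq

*himself* is a reflexive; Principle A requires it to be bound within its binding domain — the clause headed by 'warn'.
— Felix: object of the clause headed by 'promised'; c-commands the reflexive but lies outside its binding domain — cannot bind it (Principle A).
— Jorge: subject of the clause headed by 'expected'; c-commands the reflexive but lies outside its binding domain — cannot bind it (Principle A).
— Sam: possessor inside the subject DP of the matrix clause; does not c-command the reflexive — cannot bind it (Principle A).
— Tariq: subject of the clause headed by 'warn'; c-commands the reflexive within its binding domain — allowed (Principle A).

Tariq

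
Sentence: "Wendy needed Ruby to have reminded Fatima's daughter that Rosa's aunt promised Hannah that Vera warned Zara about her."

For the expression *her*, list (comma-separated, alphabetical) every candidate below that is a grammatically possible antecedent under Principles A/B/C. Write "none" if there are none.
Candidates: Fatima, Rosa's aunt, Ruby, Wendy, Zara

*her* is a pronoun; Principle B requires it to be free in its binding domain — the clause headed by 'warned'.
— Fatima: possessor inside the object DP of the clause headed by 'reminded'; does not c-command the pronoun — Principle B does not apply; allowed.
— Rosa's aunt: subject of the clause headed by 'promised'; c-commands the pronoun but lies outside its binding domain — allowed.
— Ruby: subject of the clause headed by 'reminded'; c-commands the pronoun but lies outside its binding domain — allowed.
— Wendy: subject of the matrix clause; c-commands the pronoun but lies outside its binding domain — allowed.
— Zara: object of the clause headed by 'warned'; c-commands the pronoun within its binding domain — blocked (Principle B).

Fatima, Rosa's aunt, Ruby, Wendy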